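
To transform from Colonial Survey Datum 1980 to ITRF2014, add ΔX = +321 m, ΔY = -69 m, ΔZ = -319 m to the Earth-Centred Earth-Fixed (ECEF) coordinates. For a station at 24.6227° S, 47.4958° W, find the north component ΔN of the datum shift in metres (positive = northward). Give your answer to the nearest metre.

At φ = -24.6227°, λ = -47.4958°: sin φ = -0.416641, cos φ = 0.909071, sin λ = -0.737228, cos λ = 0.675644.
ΔN = −sin φ cos λ·ΔX − sin φ sin λ·ΔY + cos φ·ΔZ = −(-0.416641)(0.675644)(321) − (-0.416641)(-0.737228)(-69) + (0.909071)(-319) = -178.44 m.

ΔN = -178 m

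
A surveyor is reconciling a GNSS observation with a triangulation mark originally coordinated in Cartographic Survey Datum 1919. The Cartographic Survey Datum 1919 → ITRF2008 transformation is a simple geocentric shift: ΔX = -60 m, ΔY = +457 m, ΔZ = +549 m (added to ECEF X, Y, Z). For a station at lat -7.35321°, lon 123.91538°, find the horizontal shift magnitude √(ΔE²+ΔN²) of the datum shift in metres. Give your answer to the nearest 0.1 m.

631.6 m

The local east axis at (φ, λ) is (−sin λ, cos λ, 0), so ΔE = −sin(123.91538°)·(-60) + cos(123.91538°)·457 = -205.20 m.
The local north axis is (−sin φ cos λ, −sin φ sin λ, cos φ), giving ΔN = 4.285 + 48.538 + 544.485 = 597.31 m.
Horizontal magnitude = √(ΔE² + ΔN²) = √((-205.20)² + 597.31²) = 631.57 m.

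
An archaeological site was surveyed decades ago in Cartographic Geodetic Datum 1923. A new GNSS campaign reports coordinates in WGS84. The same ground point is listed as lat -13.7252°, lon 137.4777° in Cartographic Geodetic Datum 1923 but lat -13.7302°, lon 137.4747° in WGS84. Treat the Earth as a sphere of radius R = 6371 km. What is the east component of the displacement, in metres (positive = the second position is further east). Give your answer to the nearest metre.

Δφ = -13.7302° − -13.7252° = -0.0050°; Δλ = 137.4747° − 137.4777° = -0.0030°.
1° along a meridian = πR/180 = 111195 m.
ΔN = Δφ × 111195 = -556.0 m; ΔE = Δλ × 111195 × cos(-13.7252°) = -0.0030 × 111195 × 0.971445 = -324.1 m.

ΔE = -324 m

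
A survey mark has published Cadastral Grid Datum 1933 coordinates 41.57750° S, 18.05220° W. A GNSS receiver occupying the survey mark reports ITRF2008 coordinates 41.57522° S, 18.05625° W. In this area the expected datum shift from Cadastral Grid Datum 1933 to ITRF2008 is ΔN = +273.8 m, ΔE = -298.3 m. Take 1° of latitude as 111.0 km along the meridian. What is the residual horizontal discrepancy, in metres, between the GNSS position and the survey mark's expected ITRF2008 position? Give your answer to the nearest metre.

43 m

Observed coordinate differences: Δφ = +0.00228°, Δλ = -0.00405°.
Converting to metres (1° lat = 111000 m, cos φ = 0.748059): observed ΔN = 253.1 m, observed ΔE = -336.3 m.
Subtracting the expected shift leaves a residual of 253.1 − (273.8) = -20.7 m north and -336.3 − (-298.3) = -38.0 m east.
Residual distance = √((-20.7)² + (-38.0)²) = 43.3 m.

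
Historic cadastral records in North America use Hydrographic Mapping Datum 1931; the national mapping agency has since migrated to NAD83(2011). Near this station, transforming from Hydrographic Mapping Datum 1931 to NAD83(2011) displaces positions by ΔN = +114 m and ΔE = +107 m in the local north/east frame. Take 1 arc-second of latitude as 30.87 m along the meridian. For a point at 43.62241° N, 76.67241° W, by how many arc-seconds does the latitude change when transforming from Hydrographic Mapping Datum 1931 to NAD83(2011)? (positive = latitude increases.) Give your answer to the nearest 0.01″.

1″ of latitude = 30.87 m, so Δφ = 114.0 / 30.87 = 3.693″.

Δφ = 3.69″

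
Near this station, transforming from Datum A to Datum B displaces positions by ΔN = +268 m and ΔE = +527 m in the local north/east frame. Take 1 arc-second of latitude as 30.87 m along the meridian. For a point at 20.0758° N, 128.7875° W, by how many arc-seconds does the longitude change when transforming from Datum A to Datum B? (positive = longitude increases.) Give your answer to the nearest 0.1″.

Δλ = 18.2″

At latitude 20.0758°, cos φ = 0.939239.
1″ of longitude at this latitude = 30.87 × cos φ = 28.9943 m, so Δλ = 527.0 / 28.9943 = 18.176″.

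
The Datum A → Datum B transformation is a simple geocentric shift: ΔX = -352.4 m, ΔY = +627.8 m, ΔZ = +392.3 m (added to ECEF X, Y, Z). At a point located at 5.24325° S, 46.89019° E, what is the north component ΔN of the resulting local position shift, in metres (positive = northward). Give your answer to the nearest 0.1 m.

ΔN = 410.5 m

At φ = -5.24325°, λ = 46.89019°: sin φ = -0.091384, cos φ = 0.995816, sin λ = 0.730045, cos λ = 0.683399.
ΔN = −sin φ cos λ·ΔX − sin φ sin λ·ΔY + cos φ·ΔZ = −(-0.091384)(0.683399)(-352.4) − (-0.091384)(0.730045)(627.8) + (0.995816)(392.3) = 410.53 m.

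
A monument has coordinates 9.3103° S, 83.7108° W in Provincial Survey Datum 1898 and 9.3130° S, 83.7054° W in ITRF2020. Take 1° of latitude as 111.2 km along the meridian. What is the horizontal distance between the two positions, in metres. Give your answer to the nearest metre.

664 m

Δφ = -9.3130° − -9.3103° = -0.0027°; Δλ = -83.7054° − -83.7108° = +0.0054°.
ΔN = Δφ × 111200 = -300.2 m; ΔE = Δλ × 111200 × cos(-9.3103°) = +0.0054 × 111200 × 0.986827 = 592.6 m.
Distance = √(ΔE² + ΔN²) = √(592.6² + (-300.2)²) = 664.3 m.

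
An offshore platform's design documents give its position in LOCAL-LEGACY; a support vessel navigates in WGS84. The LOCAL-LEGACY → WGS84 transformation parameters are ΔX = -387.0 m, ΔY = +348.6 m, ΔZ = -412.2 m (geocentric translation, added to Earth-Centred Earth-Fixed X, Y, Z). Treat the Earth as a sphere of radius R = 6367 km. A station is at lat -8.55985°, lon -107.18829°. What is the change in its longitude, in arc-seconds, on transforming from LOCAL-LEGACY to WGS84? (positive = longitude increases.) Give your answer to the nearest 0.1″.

Δλ = -15.5″

sin φ = -0.148842, cos φ = 0.988861, sin λ = -0.955339, cos λ = -0.295513.
East component: ΔE = −sin λ·ΔX + cos λ·ΔY = −(-0.955339)(-387.0) + (-0.295513)(348.6) = -472.73 m.
1° of latitude spans πR/180 = 111125 m; at latitude φ, 1° of longitude spans that × cos φ = 109887.3 m, so Δλ = -472.73 / 109887.3 × 3600 = -15.487″.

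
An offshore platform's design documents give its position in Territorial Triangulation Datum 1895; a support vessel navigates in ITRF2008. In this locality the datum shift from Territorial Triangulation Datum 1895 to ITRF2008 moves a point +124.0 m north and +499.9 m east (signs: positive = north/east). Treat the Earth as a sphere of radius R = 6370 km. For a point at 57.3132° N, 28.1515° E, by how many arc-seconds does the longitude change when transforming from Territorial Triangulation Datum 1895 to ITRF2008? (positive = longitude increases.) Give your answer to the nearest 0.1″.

Δλ = 30.0″

At latitude 57.3132°, cos φ = 0.540046.
One radian of longitude at latitude φ spans R cos φ, so Δλ = ΔE / (R cos φ) = 499.9 / (6370000 × 0.540046) = 1.4532e-04 rad = 29.974″.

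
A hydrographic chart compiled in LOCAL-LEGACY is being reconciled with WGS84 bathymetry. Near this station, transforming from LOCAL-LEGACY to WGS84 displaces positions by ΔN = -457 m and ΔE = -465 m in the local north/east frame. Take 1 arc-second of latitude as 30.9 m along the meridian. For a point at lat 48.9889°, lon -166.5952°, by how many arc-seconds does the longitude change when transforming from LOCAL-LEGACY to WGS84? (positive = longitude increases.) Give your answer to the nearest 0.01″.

Δλ = -22.93″

At latitude 48.9889°, cos φ = 0.656205.
1″ of longitude at this latitude = 30.90 × cos φ = 20.2767 m, so Δλ = -465.0 / 20.2767 = -22.933″.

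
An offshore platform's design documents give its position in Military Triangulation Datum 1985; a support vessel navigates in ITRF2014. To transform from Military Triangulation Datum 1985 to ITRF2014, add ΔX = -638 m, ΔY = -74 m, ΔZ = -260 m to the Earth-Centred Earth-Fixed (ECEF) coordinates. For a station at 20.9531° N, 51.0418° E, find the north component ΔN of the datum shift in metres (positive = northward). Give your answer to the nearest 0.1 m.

The local north axis is (−sin φ cos λ, −sin φ sin λ, cos φ), giving ΔN = 143.451 + 20.578 − 242.807 = -78.78 m.

ΔN = -78.8 m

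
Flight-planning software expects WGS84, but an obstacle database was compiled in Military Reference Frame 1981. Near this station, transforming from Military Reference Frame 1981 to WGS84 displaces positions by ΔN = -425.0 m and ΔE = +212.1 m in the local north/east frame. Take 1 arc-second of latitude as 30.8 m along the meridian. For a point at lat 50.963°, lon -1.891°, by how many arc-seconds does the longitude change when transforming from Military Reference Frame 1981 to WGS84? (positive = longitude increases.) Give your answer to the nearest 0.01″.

At latitude 50.963°, cos φ = 0.629822.
1″ of longitude at this latitude = 30.80 × cos φ = 19.3985 m, so Δλ = 212.1 / 19.3985 = 10.934″.

Δλ = 10.93″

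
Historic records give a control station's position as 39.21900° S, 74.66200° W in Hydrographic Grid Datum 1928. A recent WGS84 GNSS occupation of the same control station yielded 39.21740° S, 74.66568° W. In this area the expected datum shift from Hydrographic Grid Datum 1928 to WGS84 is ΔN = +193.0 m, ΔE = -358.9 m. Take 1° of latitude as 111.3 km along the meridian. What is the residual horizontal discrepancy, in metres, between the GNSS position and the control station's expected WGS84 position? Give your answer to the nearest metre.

44 m

Observed coordinate differences: Δφ = +0.00160°, Δλ = -0.00368°.
Converting to metres (1° lat = 111300 m, cos φ = 0.774735): observed ΔN = 178.1 m, observed ΔE = -317.3 m.
Subtracting the expected shift leaves a residual of 178.1 − (193.0) = -14.9 m north and -317.3 − (-358.9) = 41.6 m east.
Residual distance = √((-14.9)² + 41.6²) = 44.2 m.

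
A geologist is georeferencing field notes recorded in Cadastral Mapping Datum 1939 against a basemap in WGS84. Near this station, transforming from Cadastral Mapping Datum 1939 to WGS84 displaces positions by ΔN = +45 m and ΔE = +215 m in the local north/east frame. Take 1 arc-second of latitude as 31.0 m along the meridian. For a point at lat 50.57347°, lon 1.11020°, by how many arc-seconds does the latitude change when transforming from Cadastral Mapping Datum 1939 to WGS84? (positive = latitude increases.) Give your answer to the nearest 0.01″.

Δφ = 1.45″

1″ of latitude = 31.00 m, so Δφ = 45.0 / 31.00 = 1.452″.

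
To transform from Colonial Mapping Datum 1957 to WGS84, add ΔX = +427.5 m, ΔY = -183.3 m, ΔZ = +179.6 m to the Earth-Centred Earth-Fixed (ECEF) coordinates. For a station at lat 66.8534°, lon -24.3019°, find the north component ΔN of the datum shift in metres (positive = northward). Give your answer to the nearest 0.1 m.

The local north axis is (−sin φ cos λ, −sin φ sin λ, cos φ), giving ΔN = -358.256 − 69.364 + 70.598 = -357.02 m.

ΔN = -357.0 m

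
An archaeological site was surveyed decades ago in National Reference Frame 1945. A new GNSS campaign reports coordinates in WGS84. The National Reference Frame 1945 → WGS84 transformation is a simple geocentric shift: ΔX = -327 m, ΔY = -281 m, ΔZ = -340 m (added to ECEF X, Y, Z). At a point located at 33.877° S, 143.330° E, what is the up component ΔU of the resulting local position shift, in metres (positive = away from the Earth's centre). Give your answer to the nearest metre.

ΔU = 268 m

At φ = -33.877°, λ = 143.330°: sin φ = -0.557412, cos φ = 0.830236, sin λ = 0.597205, cos λ = -0.802088.
ΔU = cos φ cos λ·ΔX + cos φ sin λ·ΔY + sin φ·ΔZ = (0.830236)(-0.802088)(-327) + (0.830236)(0.597205)(-281) + (-0.557412)(-340) = 267.95 m.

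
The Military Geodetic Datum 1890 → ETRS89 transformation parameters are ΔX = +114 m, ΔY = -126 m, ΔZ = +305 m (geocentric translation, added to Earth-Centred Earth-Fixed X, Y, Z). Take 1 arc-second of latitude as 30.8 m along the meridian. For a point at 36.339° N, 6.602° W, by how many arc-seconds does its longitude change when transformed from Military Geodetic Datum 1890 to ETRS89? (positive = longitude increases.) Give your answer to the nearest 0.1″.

sin φ = 0.592562, cos φ = 0.805525, sin λ = -0.114972, cos λ = 0.993369.
East component: ΔE = −sin λ·ΔX + cos λ·ΔY = −(-0.114972)(114) + (0.993369)(-126) = -112.06 m.
1° of latitude spans 3600 × 30.80 = 110880 m; at latitude φ, 1° of longitude spans that × cos φ = 89316.6 m, so Δλ = -112.06 / 89316.6 × 3600 = -4.517″.

Δλ = -4.5″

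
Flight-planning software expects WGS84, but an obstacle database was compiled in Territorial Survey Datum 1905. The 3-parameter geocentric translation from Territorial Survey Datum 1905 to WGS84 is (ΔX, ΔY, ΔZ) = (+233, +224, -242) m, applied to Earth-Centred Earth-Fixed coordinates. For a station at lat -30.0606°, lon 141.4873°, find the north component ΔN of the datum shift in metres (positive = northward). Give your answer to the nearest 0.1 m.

ΔN = -230.9 m

The local north axis is (−sin φ cos λ, −sin φ sin λ, cos φ), giving ΔN = -91.325 + 69.869 − 209.450 = -230.91 m.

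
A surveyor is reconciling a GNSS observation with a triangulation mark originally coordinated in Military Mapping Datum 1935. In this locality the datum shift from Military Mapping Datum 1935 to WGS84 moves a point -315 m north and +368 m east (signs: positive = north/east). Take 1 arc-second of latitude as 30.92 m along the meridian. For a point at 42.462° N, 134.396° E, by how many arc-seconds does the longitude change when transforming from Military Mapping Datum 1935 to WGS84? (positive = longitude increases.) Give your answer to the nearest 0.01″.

Δλ = 16.13″

At latitude 42.462°, cos φ = 0.737725.
1″ of longitude at this latitude = 30.92 × cos φ = 22.8105 m, so Δλ = 368.0 / 22.8105 = 16.133″.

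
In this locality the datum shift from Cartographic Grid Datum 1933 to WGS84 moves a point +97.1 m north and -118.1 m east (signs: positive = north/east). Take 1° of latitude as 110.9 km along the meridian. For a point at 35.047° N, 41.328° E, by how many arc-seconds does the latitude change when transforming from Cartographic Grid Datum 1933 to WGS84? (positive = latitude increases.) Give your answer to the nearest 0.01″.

1° of latitude = 110.9 km, so Δφ = 97.1 / 110900 = 0.0008756° = 3.152″.

Δφ = 3.15″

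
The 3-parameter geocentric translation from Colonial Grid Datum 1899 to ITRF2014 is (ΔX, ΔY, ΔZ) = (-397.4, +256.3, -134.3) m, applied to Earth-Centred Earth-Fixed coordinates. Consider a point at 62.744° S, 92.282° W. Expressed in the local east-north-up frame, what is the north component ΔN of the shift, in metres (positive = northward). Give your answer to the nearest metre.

The local north axis is (−sin φ cos λ, −sin φ sin λ, cos φ), giving ΔN = 14.067 − 227.662 − 61.505 = -275.10 m.

ΔN = -275 m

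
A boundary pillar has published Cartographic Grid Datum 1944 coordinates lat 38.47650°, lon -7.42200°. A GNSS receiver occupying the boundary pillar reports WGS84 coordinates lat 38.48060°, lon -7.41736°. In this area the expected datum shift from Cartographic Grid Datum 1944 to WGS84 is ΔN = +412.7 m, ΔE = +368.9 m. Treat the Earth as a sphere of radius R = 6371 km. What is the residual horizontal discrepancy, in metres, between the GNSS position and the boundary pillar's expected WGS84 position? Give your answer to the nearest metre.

56 m

Observed coordinate differences: Δφ = +0.00410°, Δλ = +0.00464°.
Converting to metres (1° lat = 111195 m, cos φ = 0.782863): observed ΔN = 455.9 m, observed ΔE = 403.9 m.
Subtracting the expected shift leaves a residual of 455.9 − (412.7) = 43.2 m north and 403.9 − (368.9) = 35.0 m east.
Residual distance = √(43.2² + 35.0²) = 55.6 m.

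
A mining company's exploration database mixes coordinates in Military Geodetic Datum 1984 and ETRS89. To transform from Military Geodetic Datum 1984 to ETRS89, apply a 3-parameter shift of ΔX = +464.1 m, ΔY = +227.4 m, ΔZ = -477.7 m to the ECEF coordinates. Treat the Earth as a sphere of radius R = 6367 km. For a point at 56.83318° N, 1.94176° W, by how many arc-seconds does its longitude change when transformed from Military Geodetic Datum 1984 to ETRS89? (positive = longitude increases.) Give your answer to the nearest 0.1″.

sin φ = 0.837081, cos φ = 0.547079, sin λ = -0.033884, cos λ = 0.999426.
East component: ΔE = −sin λ·ΔX + cos λ·ΔY = −(-0.033884)(464.1) + (0.999426)(227.4) = 242.99 m.
1° of latitude spans πR/180 = 111125 m; at latitude φ, 1° of longitude spans that × cos φ = 60794.2 m, so Δλ = 242.99 / 60794.2 × 3600 = 14.389″.

Δλ = 14.4″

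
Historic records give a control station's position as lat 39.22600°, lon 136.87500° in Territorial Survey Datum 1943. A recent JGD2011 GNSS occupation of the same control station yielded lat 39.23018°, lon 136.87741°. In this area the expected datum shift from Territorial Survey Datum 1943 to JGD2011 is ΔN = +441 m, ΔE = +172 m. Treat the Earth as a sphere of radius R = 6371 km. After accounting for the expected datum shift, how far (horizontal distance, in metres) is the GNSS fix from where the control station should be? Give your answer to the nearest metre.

43 m

Observed coordinate differences: Δφ = +0.00418°, Δλ = +0.00241°.
Converting to metres (1° lat = 111195 m, cos φ = 0.774658): observed ΔN = 464.8 m, observed ΔE = 207.6 m.
Subtracting the expected shift leaves a residual of 464.8 − (441) = 23.8 m north and 207.6 − (172) = 35.6 m east.
Residual distance = √(23.8² + 35.6²) = 42.8 m.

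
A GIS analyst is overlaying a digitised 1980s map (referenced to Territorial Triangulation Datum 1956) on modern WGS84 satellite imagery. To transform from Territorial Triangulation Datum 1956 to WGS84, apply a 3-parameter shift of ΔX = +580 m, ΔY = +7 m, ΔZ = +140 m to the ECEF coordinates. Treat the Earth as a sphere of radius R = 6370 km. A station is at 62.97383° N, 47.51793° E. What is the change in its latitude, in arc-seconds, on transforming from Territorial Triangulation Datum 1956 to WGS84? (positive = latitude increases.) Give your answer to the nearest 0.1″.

Δφ = -9.4″

sin φ = 0.890799, cos φ = 0.454397, sin λ = 0.737489, cos λ = 0.675359.
North component: ΔN = −sin φ cos λ·ΔX − sin φ sin λ·ΔY + cos φ·ΔZ = −(0.890799)(0.675359)(580) − (0.890799)(0.737489)(7) + (0.454397)(140) = -289.92 m.
1° of latitude spans πR/180 = 111177 m, so Δφ = -289.92 / 111177 × 3600 = -9.388″.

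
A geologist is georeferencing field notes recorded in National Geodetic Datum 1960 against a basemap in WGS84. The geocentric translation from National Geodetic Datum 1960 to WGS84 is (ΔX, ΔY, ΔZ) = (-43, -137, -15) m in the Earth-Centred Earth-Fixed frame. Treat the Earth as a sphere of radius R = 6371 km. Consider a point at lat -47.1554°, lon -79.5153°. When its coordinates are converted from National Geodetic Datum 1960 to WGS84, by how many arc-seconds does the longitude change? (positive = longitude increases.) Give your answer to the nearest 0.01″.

Δλ = -3.20″

sin φ = -0.733201, cos φ = 0.680012, sin λ = -0.983304, cos λ = 0.181973.
East component: ΔE = −sin λ·ΔX + cos λ·ΔY = −(-0.983304)(-43) + (0.181973)(-137) = -67.21 m.
1° of latitude spans πR/180 = 111195 m; at latitude φ, 1° of longitude spans that × cos φ = 75613.9 m, so Δλ = -67.21 / 75613.9 × 3600 = -3.200″.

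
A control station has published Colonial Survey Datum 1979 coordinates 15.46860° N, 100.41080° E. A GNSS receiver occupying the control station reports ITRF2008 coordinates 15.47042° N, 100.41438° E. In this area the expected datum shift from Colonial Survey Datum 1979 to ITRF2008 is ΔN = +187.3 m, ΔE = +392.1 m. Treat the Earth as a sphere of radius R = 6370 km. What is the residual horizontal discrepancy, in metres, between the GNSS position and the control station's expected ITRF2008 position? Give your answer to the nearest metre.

17 m

Observed coordinate differences: Δφ = +0.00182°, Δλ = +0.00358°.
Converting to metres (1° lat = 111177 m, cos φ = 0.963777): observed ΔN = 202.3 m, observed ΔE = 383.6 m.
Subtracting the expected shift leaves a residual of 202.3 − (187.3) = 15.0 m north and 383.6 − (392.1) = -8.5 m east.
Residual distance = √(15.0² + (-8.5)²) = 17.3 m.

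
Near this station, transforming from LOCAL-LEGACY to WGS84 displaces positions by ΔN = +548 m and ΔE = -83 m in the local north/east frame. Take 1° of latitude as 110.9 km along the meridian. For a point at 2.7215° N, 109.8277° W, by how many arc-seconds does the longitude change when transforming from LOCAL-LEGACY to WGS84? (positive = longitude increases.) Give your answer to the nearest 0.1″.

At latitude 2.7215°, cos φ = 0.998872.
1° of longitude at this latitude = 110.9 × cos φ = 110.77 km, so Δλ = -83.0 / 110774.9 = -0.0007493° = -2.697″.

Δλ = -2.7″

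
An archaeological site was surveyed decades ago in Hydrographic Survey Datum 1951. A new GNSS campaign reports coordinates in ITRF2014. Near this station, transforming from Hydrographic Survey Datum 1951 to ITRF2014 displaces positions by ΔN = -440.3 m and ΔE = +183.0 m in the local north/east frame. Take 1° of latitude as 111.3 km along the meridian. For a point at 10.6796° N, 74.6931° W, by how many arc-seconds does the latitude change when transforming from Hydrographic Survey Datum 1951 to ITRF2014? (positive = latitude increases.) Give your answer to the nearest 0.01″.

Δφ = -14.24″

1° of latitude = 111.3 km, so Δφ = -440.3 / 111300 = -0.0039560° = -14.242″.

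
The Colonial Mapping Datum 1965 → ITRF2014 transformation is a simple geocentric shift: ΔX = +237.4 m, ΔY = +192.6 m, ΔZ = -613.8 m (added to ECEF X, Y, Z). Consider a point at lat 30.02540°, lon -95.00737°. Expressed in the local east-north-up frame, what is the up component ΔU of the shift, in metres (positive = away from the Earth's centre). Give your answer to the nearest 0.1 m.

The local up (radial) axis is (cos φ cos λ, cos φ sin λ, sin φ), giving ΔU = -17.940 − 166.117 − 307.136 = -491.19 m.

ΔU = -491.2 m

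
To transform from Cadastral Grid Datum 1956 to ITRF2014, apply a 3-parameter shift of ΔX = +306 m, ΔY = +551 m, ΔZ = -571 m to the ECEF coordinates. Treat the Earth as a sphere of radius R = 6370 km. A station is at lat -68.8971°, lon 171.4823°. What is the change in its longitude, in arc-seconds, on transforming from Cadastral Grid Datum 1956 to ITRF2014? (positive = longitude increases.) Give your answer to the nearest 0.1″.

sin φ = -0.932935, cos φ = 0.360044, sin λ = 0.148115, cos λ = -0.988970.
East component: ΔE = −sin λ·ΔX + cos λ·ΔY = −(0.148115)(306) + (-0.988970)(551) = -590.25 m.
1° of latitude spans πR/180 = 111177 m; at latitude φ, 1° of longitude spans that × cos φ = 40028.8 m, so Δλ = -590.25 / 40028.8 × 3600 = -53.084″.

Δλ = -53.1″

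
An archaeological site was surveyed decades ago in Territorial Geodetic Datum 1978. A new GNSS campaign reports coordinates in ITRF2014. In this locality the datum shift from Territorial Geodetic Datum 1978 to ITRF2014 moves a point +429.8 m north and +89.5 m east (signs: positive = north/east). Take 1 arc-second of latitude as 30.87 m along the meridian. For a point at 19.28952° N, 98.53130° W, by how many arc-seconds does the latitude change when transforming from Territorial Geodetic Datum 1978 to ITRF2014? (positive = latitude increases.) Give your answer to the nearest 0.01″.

Δφ = 13.92″

1″ of latitude = 30.87 m, so Δφ = 429.8 / 30.87 = 13.923″.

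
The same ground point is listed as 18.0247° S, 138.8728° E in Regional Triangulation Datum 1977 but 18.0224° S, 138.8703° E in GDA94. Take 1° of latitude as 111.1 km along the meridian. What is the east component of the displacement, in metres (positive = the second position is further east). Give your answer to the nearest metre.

Δφ = -18.0224° − -18.0247° = +0.0023°; Δλ = 138.8703° − 138.8728° = -0.0025°.
ΔN = Δφ × 111100 = 255.5 m; ΔE = Δλ × 111100 × cos(-18.0247°) = -0.0025 × 111100 × 0.950923 = -264.1 m.

ΔE = -264 m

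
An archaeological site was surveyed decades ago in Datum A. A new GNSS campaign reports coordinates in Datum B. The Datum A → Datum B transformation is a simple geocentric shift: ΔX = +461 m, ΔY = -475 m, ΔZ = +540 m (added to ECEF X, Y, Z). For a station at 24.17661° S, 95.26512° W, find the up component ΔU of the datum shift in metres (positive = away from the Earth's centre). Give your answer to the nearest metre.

The local up (radial) axis is (cos φ cos λ, cos φ sin λ, sin φ), giving ΔU = -38.593 + 431.508 − 221.157 = 171.76 m.

ΔU = 172 m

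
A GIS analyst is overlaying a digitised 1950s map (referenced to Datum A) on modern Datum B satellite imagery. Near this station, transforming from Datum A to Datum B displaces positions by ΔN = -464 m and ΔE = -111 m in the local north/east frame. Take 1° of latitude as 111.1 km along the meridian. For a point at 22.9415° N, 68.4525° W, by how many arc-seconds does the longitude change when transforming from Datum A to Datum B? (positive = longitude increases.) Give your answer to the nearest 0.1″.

Δλ = -3.9″

At latitude 22.9415°, cos φ = 0.920903.
1° of longitude at this latitude = 111.1 × cos φ = 102.31 km, so Δλ = -111.0 / 102312.4 = -0.0010849° = -3.906″.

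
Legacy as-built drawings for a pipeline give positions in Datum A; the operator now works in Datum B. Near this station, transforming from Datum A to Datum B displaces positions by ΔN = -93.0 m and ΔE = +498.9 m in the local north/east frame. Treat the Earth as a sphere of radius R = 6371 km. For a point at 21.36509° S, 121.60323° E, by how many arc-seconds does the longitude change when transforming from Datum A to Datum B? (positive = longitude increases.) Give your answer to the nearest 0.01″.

At latitude -21.36509°, cos φ = 0.931278.
One radian of longitude at latitude φ spans R cos φ, so Δλ = ΔE / (R cos φ) = 498.9 / (6371000 × 0.931278) = 8.4087e-05 rad = 17.344″.

Δλ = 17.34″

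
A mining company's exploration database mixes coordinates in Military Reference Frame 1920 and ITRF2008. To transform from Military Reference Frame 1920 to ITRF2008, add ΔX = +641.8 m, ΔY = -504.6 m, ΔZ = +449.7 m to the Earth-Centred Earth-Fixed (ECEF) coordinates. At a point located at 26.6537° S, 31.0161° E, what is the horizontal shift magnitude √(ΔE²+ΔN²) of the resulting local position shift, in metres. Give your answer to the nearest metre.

930 m

At φ = -26.6537°, λ = 31.0161°: sin φ = -0.448597, cos φ = 0.893734, sin λ = 0.515279, cos λ = 0.857023.
ΔE = −sin λ·ΔX + cos λ·ΔY = −(0.515279)·(641.8) + (0.857023)·(-504.6) = -763.16 m.
ΔN = −sin φ cos λ·ΔX − sin φ sin λ·ΔY + cos φ·ΔZ = −(-0.448597)(0.857023)(641.8) − (-0.448597)(0.515279)(-504.6) + (0.893734)(449.7) = 532.02 m.
Horizontal magnitude = √(ΔE² + ΔN²) = √((-763.16)² + 532.02²) = 930.30 m.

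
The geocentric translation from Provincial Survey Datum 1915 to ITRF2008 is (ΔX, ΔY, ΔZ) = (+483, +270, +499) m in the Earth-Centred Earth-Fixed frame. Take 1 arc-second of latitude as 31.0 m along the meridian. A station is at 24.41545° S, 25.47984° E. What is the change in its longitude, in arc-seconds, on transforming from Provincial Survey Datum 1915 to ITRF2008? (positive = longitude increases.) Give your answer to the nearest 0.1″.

Δλ = 1.3″

sin φ = -0.413350, cos φ = 0.910572, sin λ = 0.430193, cos λ = 0.902737.
East component: ΔE = −sin λ·ΔX + cos λ·ΔY = −(0.430193)(483) + (0.902737)(270) = 35.96 m.
1° of latitude spans 3600 × 31.00 = 111600 m; at latitude φ, 1° of longitude spans that × cos φ = 101619.9 m, so Δλ = 35.96 / 101619.9 × 3600 = 1.274″.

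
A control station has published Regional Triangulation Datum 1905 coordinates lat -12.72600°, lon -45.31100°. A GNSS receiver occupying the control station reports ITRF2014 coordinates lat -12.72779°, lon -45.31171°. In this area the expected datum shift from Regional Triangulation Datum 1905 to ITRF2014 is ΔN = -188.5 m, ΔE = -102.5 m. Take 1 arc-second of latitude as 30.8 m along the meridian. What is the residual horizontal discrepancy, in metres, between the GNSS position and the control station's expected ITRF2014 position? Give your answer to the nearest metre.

28 m

Observed coordinate differences: Δφ = -0.00179°, Δλ = -0.00071°.
Converting to metres (1° lat = 110880 m, cos φ = 0.975435): observed ΔN = -198.5 m, observed ΔE = -76.8 m.
Subtracting the expected shift leaves a residual of -198.5 − (-188.5) = -10.0 m north and -76.8 − (-102.5) = 25.7 m east.
Residual distance = √((-10.0)² + 25.7²) = 27.6 m.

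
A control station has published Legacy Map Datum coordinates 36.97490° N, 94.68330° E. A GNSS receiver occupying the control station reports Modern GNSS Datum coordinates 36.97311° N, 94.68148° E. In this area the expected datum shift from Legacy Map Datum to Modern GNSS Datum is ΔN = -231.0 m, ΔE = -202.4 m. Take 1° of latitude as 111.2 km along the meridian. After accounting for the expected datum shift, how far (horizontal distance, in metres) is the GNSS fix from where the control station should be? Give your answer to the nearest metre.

52 m

Observed coordinate differences: Δφ = -0.00179°, Δλ = -0.00182°.
Converting to metres (1° lat = 111200 m, cos φ = 0.798899): observed ΔN = -199.0 m, observed ΔE = -161.7 m.
Subtracting the expected shift leaves a residual of -199.0 − (-231.0) = 32.0 m north and -161.7 − (-202.4) = 40.7 m east.
Residual distance = √(32.0² + 40.7²) = 51.8 m.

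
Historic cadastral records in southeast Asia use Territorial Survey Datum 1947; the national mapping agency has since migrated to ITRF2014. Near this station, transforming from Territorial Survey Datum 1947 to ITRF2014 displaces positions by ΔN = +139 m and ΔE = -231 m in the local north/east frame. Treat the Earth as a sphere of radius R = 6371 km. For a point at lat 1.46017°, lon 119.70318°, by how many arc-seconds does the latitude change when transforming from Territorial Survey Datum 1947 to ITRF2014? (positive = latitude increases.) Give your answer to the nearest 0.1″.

On a sphere of radius R, 1 rad of latitude = R, so Δφ = ΔN / R = 139.0 / 6371000 = 2.1818e-05 rad = 4.500″.

Δφ = 4.5″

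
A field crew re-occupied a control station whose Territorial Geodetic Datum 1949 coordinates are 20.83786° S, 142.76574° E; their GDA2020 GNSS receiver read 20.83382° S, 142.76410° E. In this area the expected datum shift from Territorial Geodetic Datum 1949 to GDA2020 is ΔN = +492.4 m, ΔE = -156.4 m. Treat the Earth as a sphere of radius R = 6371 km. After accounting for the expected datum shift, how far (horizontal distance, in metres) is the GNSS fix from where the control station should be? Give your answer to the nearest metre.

45 m

Observed coordinate differences: Δφ = +0.00404°, Δλ = -0.00164°.
Converting to metres (1° lat = 111195 m, cos φ = 0.934591): observed ΔN = 449.2 m, observed ΔE = -170.4 m.
Subtracting the expected shift leaves a residual of 449.2 − (492.4) = -43.2 m north and -170.4 − (-156.4) = -14.0 m east.
Residual distance = √((-43.2)² + (-14.0)²) = 45.4 m.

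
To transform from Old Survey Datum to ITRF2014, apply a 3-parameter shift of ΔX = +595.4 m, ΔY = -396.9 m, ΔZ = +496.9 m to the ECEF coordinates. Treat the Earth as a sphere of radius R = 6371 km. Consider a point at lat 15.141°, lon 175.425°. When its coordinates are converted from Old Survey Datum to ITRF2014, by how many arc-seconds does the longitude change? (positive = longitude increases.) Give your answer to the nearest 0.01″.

Δλ = 11.68″

sin φ = 0.261195, cos φ = 0.965286, sin λ = 0.079764, cos λ = -0.996814.
East component: ΔE = −sin λ·ΔX + cos λ·ΔY = −(0.079764)(595.4) + (-0.996814)(-396.9) = 348.14 m.
1° of latitude spans πR/180 = 111195 m; at latitude φ, 1° of longitude spans that × cos φ = 107334.9 m, so Δλ = 348.14 / 107334.9 × 3600 = 11.677″.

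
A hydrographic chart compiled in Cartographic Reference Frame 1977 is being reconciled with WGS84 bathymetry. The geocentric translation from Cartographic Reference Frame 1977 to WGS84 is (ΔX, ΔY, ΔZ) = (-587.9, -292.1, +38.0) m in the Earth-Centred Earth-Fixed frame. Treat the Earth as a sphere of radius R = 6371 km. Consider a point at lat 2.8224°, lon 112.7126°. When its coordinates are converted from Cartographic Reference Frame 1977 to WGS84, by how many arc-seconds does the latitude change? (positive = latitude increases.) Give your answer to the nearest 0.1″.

Δφ = 1.3″

sin φ = 0.049240, cos φ = 0.998787, sin λ = 0.922453, cos λ = -0.386109.
North component: ΔN = −sin φ cos λ·ΔX − sin φ sin λ·ΔY + cos φ·ΔZ = −(0.049240)(-0.386109)(-587.9) − (0.049240)(0.922453)(-292.1) + (0.998787)(38.0) = 40.04 m.
1° of latitude spans πR/180 = 111195 m, so Δφ = 40.04 / 111195 × 3600 = 1.296″.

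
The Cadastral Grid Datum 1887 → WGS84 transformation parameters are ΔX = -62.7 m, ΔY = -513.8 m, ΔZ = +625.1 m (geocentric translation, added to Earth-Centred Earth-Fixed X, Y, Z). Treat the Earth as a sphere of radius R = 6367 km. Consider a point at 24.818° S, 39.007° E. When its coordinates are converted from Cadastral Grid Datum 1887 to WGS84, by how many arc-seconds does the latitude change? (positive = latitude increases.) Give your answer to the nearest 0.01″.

sin φ = -0.419737, cos φ = 0.907646, sin λ = 0.629415, cos λ = 0.777069.
North component: ΔN = −sin φ cos λ·ΔX − sin φ sin λ·ΔY + cos φ·ΔZ = −(-0.419737)(0.777069)(-62.7) − (-0.419737)(0.629415)(-513.8) + (0.907646)(625.1) = 411.18 m.
1° of latitude spans πR/180 = 111125 m, so Δφ = 411.18 / 111125 × 3600 = 13.321″.

Δφ = 13.32″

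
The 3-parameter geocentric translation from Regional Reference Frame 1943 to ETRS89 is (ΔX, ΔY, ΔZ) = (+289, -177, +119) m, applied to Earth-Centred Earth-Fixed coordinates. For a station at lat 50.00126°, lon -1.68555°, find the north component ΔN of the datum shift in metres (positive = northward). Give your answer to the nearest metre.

ΔN = -149 m

The local north axis is (−sin φ cos λ, −sin φ sin λ, cos φ), giving ΔN = -221.295 − 3.988 + 76.490 = -148.79 m.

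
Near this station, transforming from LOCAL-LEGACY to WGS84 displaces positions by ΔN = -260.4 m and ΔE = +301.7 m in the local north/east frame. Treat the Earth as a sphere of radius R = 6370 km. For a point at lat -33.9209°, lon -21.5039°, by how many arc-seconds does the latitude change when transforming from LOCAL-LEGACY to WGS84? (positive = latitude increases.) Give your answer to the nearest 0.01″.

On a sphere of radius R, 1 rad of latitude = R, so Δφ = ΔN / R = -260.4 / 6370000 = -4.0879e-05 rad = -8.432″.

Δφ = -8.43″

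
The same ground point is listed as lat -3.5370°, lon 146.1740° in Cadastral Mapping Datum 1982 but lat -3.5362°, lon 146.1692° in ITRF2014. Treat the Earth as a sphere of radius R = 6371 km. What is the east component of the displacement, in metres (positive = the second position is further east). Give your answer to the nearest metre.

Δφ = -3.5362° − -3.5370° = +0.0008°; Δλ = 146.1692° − 146.1740° = -0.0048°.
1° along a meridian = πR/180 = 111195 m.
ΔN = Δφ × 111195 = 89.0 m; ΔE = Δλ × 111195 × cos(-3.5370°) = -0.0048 × 111195 × 0.998095 = -532.7 m.

ΔE = -533 m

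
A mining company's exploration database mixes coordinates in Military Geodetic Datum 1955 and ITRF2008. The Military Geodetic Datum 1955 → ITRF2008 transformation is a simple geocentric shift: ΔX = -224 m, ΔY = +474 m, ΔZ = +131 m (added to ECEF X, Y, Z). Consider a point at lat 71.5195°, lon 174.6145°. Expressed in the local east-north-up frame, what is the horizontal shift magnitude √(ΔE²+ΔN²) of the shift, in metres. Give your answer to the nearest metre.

At φ = 71.5195°, λ = 174.6145°: sin φ = 0.948432, cos φ = 0.316982, sin λ = 0.093856, cos λ = -0.995586.
ΔE = −sin λ·ΔX + cos λ·ΔY = −(0.093856)·(-224) + (-0.995586)·(474) = -450.88 m.
ΔN = −sin φ cos λ·ΔX − sin φ sin λ·ΔY + cos φ·ΔZ = −(0.948432)(-0.995586)(-224) − (0.948432)(0.093856)(474) + (0.316982)(131) = -212.18 m.
Horizontal magnitude = √(ΔE² + ΔN²) = √((-450.88)² + (-212.18)²) = 498.31 m.

498 m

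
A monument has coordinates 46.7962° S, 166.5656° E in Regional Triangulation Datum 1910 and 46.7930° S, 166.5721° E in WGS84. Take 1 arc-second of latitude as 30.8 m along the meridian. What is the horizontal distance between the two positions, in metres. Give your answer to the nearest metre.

608 m

Δφ = -46.7930° − -46.7962° = +0.0032°; Δλ = 166.5721° − 166.5656° = +0.0065°.
1° of latitude = 3600 × 30.80 = 110880 m.
ΔN = Δφ × 110880 = 354.8 m; ΔE = Δλ × 110880 × cos(-46.7962°) = +0.0065 × 110880 × 0.684595 = 493.4 m.
Distance = √(ΔE² + ΔN²) = √(493.4² + 354.8²) = 607.7 m.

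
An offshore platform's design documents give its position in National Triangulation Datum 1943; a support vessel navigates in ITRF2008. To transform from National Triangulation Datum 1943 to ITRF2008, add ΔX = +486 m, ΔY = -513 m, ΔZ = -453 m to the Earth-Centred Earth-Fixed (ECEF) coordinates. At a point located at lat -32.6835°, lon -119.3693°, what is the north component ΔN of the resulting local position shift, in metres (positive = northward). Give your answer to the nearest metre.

The local north axis is (−sin φ cos λ, −sin φ sin λ, cos φ), giving ΔN = -128.710 + 241.416 − 381.275 = -268.57 m.

ΔN = -269 m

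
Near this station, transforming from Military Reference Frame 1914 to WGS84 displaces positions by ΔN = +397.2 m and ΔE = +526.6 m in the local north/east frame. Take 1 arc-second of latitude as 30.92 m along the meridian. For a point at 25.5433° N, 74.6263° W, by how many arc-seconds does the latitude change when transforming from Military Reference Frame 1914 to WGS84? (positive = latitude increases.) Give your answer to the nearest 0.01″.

Δφ = 12.85″

1″ of latitude = 30.92 m, so Δφ = 397.2 / 30.92 = 12.846″.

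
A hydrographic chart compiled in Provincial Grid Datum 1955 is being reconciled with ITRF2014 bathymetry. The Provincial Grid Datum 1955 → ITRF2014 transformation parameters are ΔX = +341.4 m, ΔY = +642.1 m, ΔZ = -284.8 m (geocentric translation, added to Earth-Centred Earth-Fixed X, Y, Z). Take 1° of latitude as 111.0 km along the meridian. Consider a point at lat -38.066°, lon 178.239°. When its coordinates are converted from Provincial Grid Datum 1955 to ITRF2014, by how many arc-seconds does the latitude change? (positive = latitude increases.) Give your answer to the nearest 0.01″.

sin φ = -0.616569, cos φ = 0.787301, sin λ = 0.030730, cos λ = -0.999528.
North component: ΔN = −sin φ cos λ·ΔX − sin φ sin λ·ΔY + cos φ·ΔZ = −(-0.616569)(-0.999528)(341.4) − (-0.616569)(0.030730)(642.1) + (0.787301)(-284.8) = -422.45 m.
1° of latitude spans 111000 m, so Δφ = -422.45 / 111000 × 3600 = -13.701″.

Δφ = -13.70″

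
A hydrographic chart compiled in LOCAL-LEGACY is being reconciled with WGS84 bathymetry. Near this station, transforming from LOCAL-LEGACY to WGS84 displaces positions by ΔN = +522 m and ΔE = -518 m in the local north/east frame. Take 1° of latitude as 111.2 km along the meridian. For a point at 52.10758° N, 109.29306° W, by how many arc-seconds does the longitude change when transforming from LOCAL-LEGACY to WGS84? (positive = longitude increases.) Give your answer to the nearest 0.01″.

At latitude 52.10758°, cos φ = 0.614181.
1° of longitude at this latitude = 111.2 × cos φ = 68.30 km, so Δλ = -518.0 / 68296.9 = -0.0075845° = -27.304″.

Δλ = -27.30″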